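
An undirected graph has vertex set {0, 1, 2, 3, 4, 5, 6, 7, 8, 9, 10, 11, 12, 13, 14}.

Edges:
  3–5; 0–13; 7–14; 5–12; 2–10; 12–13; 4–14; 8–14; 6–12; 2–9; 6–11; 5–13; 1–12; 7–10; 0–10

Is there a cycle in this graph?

Yes

DFS, tracking each vertex's parent; an edge to a visited non-parent vertex closes a cycle.
Start from 8:
visit 8 (parent –)
  visit 14 (parent 8)
    visit 7 (parent 14)
      7–14: parent, skip
      visit 10 (parent 7)
        visit 0 (parent 10)
          0–10: parent, skip
          visit 13 (parent 0)
            visit 12 (parent 13)
              visit 5 (parent 12)
                5–13: 13 visited and ≠ parent → cycle
Cycle: 13 – 12 – 5 – 13.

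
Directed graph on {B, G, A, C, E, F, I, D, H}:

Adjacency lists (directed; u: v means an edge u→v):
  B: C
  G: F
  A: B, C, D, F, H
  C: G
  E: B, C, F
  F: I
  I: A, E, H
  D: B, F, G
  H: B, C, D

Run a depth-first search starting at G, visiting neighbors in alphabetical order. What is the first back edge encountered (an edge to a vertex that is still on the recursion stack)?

DFS from G (visiting neighbors in alphabetical order); mark gray on enter, black on exit:
G gray
  F gray
    I gray
      A gray
        B gray
          C gray
            C→G: G is gray → back edge
First back edge: C → G.

C->G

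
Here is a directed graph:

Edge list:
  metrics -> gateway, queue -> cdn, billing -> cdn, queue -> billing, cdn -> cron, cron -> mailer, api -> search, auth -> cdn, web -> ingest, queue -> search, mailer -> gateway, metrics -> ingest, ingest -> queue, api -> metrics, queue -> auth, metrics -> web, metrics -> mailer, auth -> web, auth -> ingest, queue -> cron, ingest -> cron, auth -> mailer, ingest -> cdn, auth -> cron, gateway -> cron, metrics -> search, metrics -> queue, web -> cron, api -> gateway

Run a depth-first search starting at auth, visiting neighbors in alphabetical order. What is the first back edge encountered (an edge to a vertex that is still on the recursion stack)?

DFS from auth (visiting neighbors in alphabetical order); mark gray on enter, black on exit:
auth gray
  cdn gray
    cron gray
      mailer gray
        gateway gray
          gateway→cron: cron is gray → back edge
First back edge: gateway → cron.

gateway->cron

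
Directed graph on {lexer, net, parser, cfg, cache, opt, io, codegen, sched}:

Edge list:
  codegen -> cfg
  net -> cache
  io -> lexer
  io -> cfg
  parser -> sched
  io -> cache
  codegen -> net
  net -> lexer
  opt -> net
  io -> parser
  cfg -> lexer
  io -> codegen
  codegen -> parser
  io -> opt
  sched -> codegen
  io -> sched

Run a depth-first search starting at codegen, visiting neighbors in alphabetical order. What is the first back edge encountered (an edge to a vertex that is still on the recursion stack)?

DFS from codegen (visiting neighbors in alphabetical order); mark gray on enter, black on exit:
codegen gray
  cfg gray
    lexer gray
    lexer black
  cfg black
  net gray
    cache gray
    cache black
    net→lexer: lexer black — skip
  net black
  parser gray
    sched gray
      sched→codegen: codegen is gray → back edge
First back edge: sched → codegen.

sched→codegen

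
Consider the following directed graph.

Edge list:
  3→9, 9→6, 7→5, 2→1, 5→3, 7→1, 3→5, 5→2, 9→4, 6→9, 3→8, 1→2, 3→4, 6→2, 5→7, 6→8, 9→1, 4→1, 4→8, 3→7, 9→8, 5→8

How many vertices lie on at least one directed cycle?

A vertex is on a directed cycle iff it belongs to a strongly connected component of size ≥ 2 (or has a self-loop).
The vertices on cycles are {1, 2, 3, 5, 6, 7, 9} — 7 in total.

7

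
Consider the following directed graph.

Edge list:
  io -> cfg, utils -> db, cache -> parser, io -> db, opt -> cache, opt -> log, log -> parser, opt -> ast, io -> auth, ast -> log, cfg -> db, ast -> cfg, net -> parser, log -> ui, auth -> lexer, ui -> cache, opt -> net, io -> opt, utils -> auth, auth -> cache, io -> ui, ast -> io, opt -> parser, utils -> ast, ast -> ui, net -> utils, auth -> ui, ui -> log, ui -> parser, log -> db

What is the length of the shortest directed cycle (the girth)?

For each vertex v, BFS finds the shortest path from v back to v.
The shortest such closed walk is log → ui → log, length 2.

2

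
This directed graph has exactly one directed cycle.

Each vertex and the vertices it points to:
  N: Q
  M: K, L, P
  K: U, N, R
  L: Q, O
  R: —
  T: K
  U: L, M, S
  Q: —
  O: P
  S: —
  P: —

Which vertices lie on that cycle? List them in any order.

K, M, U

DFS with gray/black marking from K:
K gray
  U gray
    L gray
      Q gray
      Q black
      O gray
        P gray
        P black
      O black
    L black
    M gray
      M→K: K is gray → back edge
Back edge closes the cycle K → U → M → K; its vertices are {K, M, U}.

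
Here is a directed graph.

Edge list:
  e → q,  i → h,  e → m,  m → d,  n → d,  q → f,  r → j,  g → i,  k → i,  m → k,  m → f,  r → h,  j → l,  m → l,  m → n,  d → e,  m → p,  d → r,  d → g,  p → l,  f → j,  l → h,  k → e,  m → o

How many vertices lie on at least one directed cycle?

5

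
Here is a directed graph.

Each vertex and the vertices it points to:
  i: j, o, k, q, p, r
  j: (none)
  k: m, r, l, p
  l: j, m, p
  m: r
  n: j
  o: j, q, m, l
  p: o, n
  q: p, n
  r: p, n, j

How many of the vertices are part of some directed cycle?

A vertex is on a directed cycle iff it belongs to a strongly connected component of size ≥ 2 (or has a self-loop).
The vertices on cycles are {l, m, o, p, q, r} — 6 in total.

6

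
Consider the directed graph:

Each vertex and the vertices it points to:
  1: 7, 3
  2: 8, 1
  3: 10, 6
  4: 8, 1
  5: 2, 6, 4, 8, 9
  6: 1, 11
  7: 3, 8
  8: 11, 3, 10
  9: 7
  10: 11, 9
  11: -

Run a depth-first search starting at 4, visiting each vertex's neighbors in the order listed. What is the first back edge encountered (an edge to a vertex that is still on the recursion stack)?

DFS from 4 (visiting each vertex's neighbors in the order listed); mark gray on enter, black on exit:
4 gray
  8 gray
    11 gray
    11 black
    3 gray
      10 gray
        10→11: 11 black — skip
        9 gray
          7 gray
            7→3: 3 is gray → back edge
First back edge: 7 → 3.

7->3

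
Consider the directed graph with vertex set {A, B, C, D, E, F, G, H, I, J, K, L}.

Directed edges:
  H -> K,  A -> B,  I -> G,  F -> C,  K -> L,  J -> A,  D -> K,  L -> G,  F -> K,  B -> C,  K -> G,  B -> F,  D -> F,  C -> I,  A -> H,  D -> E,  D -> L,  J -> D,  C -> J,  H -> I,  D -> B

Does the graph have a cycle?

DFS with white/gray/black marking, starting from C:
C gray
  J gray
    A gray
      B gray
        B→C: C is gray → back edge
Back edge found, so a cycle exists: C → J → A → B → C.

Yes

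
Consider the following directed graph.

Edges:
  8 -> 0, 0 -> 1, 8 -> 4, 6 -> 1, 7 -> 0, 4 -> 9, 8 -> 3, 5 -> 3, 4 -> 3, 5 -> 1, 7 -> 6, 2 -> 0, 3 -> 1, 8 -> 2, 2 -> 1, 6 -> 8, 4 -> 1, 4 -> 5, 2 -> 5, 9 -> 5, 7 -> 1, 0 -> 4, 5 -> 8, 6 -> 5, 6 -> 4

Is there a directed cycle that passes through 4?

Yes

4 is on a cycle iff 4 can reach itself via ≥1 edge.
4 → 5 → 8 → 4 — yes.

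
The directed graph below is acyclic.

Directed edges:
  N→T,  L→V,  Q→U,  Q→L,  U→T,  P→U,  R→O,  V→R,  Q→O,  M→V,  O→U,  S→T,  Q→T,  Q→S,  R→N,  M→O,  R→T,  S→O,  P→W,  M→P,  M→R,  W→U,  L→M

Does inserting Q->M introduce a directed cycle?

Adding Q→M creates a cycle iff M can already reach Q.
Explore from M: no path reaches Q. The graph stays acyclic.

No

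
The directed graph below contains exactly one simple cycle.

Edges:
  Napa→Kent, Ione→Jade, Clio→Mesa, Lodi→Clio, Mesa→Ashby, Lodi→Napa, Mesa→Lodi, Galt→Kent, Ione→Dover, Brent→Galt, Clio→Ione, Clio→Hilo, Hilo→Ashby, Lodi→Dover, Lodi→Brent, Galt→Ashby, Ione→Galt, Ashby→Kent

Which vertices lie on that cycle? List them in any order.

Clio, Lodi, Mesa

DFS with gray/black marking from Clio:
Clio gray
  Mesa gray
    Lodi gray
      Dover gray
      Dover black
      Napa gray
        Kent gray
        Kent black
      Napa black
      Lodi→Clio: Clio is gray → back edge
Back edge closes the cycle Clio → Mesa → Lodi → Clio; its vertices are {Clio, Lodi, Mesa}.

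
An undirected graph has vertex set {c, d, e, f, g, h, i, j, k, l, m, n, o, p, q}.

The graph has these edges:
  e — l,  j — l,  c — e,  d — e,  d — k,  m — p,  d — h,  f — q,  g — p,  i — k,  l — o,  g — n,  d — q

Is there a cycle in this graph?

No

DFS, tracking each vertex's parent; an edge to a visited non-parent vertex closes a cycle.
Start from l:
visit l (parent –)
  visit e (parent l)
    visit c (parent e)
      c–e: parent, skip
    e–l: parent, skip
    visit d (parent e)
      visit h (parent d)
        h–d: parent, skip
      d–e: parent, skip
      visit q (parent d)
        visit f (parent q)
          f–q: parent, skip
        q–d: parent, skip
      visit k (parent d)
        k–d: parent, skip
        visit i (parent k)
          i–k: parent, skip
  visit o (parent l)
    o–l: parent, skip
  visit j (parent l)
    j–l: parent, skip
visit g (parent –)
  visit n (parent g)
    n–g: parent, skip
  visit p (parent g)
    p–g: parent, skip
    visit m (parent p)
      m–p: parent, skip
No non-parent visited neighbor found — the graph is a forest.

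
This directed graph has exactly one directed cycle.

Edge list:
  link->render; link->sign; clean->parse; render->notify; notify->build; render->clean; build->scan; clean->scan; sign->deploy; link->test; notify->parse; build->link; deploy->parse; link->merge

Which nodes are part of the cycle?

link, build, notify, render

DFS with gray/black marking from link:
link gray
  merge gray
  merge black
  render gray
    notify gray
      build gray
        build→link: link is gray → back edge
Back edge closes the cycle link → render → notify → build → link; its vertices are {link, build, notify, render}.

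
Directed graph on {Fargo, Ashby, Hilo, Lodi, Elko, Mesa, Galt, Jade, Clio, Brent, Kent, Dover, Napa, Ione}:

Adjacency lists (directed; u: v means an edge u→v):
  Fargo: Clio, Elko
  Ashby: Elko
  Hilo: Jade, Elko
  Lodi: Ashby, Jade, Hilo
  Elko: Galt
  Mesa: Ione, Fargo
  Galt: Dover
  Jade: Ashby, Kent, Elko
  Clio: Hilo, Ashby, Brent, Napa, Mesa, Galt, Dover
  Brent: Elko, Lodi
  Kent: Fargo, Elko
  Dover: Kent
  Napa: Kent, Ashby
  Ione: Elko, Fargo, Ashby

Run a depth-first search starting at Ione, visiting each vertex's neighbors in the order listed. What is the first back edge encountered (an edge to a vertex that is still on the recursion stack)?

DFS from Ione (visiting each vertex's neighbors in the order listed); mark gray on enter, black on exit:
Ione gray
  Elko gray
    Galt gray
      Dover gray
        Kent gray
          Fargo gray
            Clio gray
              Hilo gray
                Jade gray
                  Ashby gray
                    Ashby→Elko: Elko is gray → back edge
First back edge: Ashby → Elko.

Ashby->Elko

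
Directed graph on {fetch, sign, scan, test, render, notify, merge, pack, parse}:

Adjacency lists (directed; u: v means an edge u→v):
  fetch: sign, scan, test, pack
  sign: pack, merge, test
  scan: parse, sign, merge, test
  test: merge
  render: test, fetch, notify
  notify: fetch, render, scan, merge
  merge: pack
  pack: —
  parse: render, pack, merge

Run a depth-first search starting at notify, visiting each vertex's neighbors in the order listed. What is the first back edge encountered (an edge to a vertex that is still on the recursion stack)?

render->fetch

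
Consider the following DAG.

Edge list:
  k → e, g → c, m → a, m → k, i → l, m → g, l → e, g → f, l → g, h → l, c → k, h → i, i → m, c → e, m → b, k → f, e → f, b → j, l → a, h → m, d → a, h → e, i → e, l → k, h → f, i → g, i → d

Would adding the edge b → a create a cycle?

Adding b→a creates a cycle iff a can already reach b.
Explore from a: no path reaches b. The graph stays acyclic.

No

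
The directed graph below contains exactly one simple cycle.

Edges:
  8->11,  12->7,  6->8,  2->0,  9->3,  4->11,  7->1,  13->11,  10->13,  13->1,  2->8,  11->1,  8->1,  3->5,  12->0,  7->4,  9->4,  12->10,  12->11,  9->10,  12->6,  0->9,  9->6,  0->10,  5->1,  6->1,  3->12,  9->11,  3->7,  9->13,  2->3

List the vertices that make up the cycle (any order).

DFS with gray/black marking from 3:
3 gray
  12 gray
    7 gray
      4 gray
        11 gray
          1 gray
          1 black
        11 black
      4 black
      7→1: 1 black — skip
    7 black
    6 gray
      8 gray
        8→1: 1 black — skip
        8→11: 11 black — skip
      8 black
      6→1: 1 black — skip
    6 black
    12→11: 11 black — skip
    0 gray
      10 gray
        13 gray
          13→1: 1 black — skip
          13→11: 11 black — skip
        13 black
      10 black
      9 gray
        9→6: 6 black — skip
        9→4: 4 black — skip
        9→3: 3 is gray → back edge
Back edge closes the cycle 3 → 12 → 0 → 9 → 3; its vertices are {0, 3, 9, 12}.

0, 3, 9, 12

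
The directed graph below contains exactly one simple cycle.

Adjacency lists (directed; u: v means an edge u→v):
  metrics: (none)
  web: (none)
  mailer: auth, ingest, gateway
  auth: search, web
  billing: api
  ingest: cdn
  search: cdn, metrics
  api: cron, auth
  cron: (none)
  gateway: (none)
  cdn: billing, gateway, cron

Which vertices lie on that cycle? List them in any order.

DFS with gray/black marking from auth:
auth gray
  search gray
    cdn gray
      billing gray
        api gray
          cron gray
          cron black
          api→auth: auth is gray → back edge
Back edge closes the cycle auth → search → cdn → billing → api → auth; its vertices are {api, cdn, auth, search, billing}.

api, cdn, auth, search, billing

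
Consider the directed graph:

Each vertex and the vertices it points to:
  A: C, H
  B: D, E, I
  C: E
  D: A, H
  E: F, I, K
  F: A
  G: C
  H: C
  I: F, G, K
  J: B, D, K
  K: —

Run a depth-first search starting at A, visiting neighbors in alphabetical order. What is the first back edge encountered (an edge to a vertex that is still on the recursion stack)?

DFS from A (visiting neighbors in alphabetical order); mark gray on enter, black on exit:
A gray
  C gray
    E gray
      F gray
        F→A: A is gray → back edge
First back edge: F → A.

F→A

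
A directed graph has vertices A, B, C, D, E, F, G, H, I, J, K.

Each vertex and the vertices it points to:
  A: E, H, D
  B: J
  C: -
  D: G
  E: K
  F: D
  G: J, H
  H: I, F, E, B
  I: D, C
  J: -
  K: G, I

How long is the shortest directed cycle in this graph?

4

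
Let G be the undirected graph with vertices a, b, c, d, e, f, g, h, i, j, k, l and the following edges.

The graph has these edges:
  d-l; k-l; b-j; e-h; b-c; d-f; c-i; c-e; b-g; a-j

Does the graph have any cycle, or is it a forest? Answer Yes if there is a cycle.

DFS, tracking each vertex's parent; an edge to a visited non-parent vertex closes a cycle.
Start from b:
visit b (parent –)
  visit j (parent b)
    visit a (parent j)
      a–j: parent, skip
    j–b: parent, skip
  visit c (parent b)
    c–b: parent, skip
    visit e (parent c)
      visit h (parent e)
        h–e: parent, skip
      e–c: parent, skip
    visit i (parent c)
      i–c: parent, skip
  visit g (parent b)
    g–b: parent, skip
visit d (parent –)
  visit f (parent d)
    f–d: parent, skip
  visit l (parent d)
    visit k (parent l)
      k–l: parent, skip
    l–d: parent, skip
No non-parent visited neighbor found — the graph is a forest.

No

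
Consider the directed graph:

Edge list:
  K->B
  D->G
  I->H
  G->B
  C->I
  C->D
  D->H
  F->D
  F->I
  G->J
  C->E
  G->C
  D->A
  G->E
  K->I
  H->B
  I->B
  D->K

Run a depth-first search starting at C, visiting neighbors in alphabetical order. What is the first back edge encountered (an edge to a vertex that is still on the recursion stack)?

G->C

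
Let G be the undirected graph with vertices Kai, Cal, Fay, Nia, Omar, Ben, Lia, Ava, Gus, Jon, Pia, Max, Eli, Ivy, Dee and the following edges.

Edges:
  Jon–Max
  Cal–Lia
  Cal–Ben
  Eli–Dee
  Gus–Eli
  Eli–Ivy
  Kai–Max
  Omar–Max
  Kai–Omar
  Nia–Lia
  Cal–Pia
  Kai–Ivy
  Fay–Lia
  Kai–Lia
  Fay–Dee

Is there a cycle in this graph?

DFS, tracking each vertex's parent; an edge to a visited non-parent vertex closes a cycle.
Start from Pia:
visit Pia (parent –)
  visit Cal (parent Pia)
    visit Lia (parent Cal)
      Lia–Cal: parent, skip
      visit Kai (parent Lia)
        visit Omar (parent Kai)
          visit Max (parent Omar)
            visit Jon (parent Max)
              Jon–Max: parent, skip
            Max–Kai: Kai visited and ≠ parent → cycle
Cycle: Kai – Omar – Max – Kai.

Yes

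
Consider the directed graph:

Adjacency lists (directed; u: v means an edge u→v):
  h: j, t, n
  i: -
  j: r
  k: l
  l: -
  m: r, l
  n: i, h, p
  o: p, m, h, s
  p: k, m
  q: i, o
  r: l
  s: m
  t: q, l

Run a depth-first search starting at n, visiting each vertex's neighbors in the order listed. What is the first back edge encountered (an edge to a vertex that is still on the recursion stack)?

o→h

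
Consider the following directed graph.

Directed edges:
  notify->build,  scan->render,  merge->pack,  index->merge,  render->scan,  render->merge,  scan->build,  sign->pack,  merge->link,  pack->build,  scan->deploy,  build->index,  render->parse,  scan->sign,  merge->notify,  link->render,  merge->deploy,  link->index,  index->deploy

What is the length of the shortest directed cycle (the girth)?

2

For each vertex v, BFS finds the shortest path from v back to v.
The shortest such closed walk is render → scan → render, length 2.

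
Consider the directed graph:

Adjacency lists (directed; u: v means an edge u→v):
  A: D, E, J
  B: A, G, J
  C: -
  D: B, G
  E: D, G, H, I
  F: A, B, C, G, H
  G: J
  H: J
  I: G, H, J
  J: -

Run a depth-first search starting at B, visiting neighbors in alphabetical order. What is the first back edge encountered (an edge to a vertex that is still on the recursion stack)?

DFS from B (visiting neighbors in alphabetical order); mark gray on enter, black on exit:
B gray
  A gray
    D gray
      D→B: B is gray → back edge
First back edge: D → B.

D→B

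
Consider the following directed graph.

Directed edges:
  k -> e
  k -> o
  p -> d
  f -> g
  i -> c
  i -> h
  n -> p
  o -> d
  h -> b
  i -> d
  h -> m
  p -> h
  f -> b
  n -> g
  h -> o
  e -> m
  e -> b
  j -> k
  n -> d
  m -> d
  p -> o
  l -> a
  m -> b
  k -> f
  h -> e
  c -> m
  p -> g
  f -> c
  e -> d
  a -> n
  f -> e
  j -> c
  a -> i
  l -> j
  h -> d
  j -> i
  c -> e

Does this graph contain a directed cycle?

DFS with white/gray/black marking, starting from c:
c gray
  m gray
    b gray
    b black
    d gray
    d black
  m black
  e gray
    e→d: d black — skip
    e→b: b black — skip
    e→m: m black — skip
  e black
c black
a gray
  i gray
    i→c: c black — skip
    i→d: d black — skip
    h gray
      h→m: m black — skip
      h→d: d black — skip
      h→b: b black — skip
      o gray
        o→d: d black — skip
      o black
      h→e: e black — skip
    h black
  i black
  n gray
    g gray
    g black
    p gray
      p→d: d black — skip
      p→g: g black — skip
      p→h: h black — skip
      p→o: o black — skip
    p black
    n→d: d black — skip
  n black
a black
f gray
  f→c: c black — skip
  f→g: g black — skip
  f→b: b black — skip
  f→e: e black — skip
f black
j gray
  j→c: c black — skip
  j→i: i black — skip
  k gray
    k→f: f black — skip
    k→e: e black — skip
    k→o: o black — skip
  k black
j black
l gray
  l→j: j black — skip
  l→a: a black — skip
l black
Every edge goes to a white or black vertex — no back edge, so the graph is acyclic.

No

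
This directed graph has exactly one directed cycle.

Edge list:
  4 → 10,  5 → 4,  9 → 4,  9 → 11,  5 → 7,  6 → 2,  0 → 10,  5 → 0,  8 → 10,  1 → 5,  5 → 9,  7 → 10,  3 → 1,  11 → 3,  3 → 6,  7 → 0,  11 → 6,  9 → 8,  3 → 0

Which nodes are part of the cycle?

DFS with gray/black marking from 5:
5 gray
  0 gray
    10 gray
    10 black
  0 black
  9 gray
    8 gray
      8→10: 10 black — skip
    8 black
    11 gray
      3 gray
        6 gray
          2 gray
          2 black
        6 black
        1 gray
          1→5: 5 is gray → back edge
Back edge closes the cycle 5 → 9 → 11 → 3 → 1 → 5; its vertices are {1, 3, 5, 9, 11}.

1, 3, 5, 9, 11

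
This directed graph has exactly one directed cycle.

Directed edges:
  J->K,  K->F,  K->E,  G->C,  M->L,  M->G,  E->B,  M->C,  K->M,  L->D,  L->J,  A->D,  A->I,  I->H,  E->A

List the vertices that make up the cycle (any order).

DFS with gray/black marking from J:
J gray
  K gray
    M gray
      C gray
      C black
      L gray
        L→J: J is gray → back edge
Back edge closes the cycle J → K → M → L → J; its vertices are {J, K, L, M}.

J, K, L, M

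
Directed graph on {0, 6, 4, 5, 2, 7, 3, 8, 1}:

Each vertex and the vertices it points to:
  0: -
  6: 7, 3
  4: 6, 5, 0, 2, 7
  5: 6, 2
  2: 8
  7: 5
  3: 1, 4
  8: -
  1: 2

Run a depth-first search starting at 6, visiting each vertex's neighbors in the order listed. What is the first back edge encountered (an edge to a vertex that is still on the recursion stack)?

DFS from 6 (visiting each vertex's neighbors in the order listed); mark gray on enter, black on exit:
6 gray
  7 gray
    5 gray
      5→6: 6 is gray → back edge
First back edge: 5 → 6.

5->6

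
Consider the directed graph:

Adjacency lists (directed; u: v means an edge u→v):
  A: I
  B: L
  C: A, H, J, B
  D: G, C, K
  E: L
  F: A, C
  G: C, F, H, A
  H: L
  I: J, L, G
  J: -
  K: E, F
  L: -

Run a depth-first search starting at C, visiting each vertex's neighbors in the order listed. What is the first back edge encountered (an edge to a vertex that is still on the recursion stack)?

DFS from C (visiting each vertex's neighbors in the order listed); mark gray on enter, black on exit:
C gray
  A gray
    I gray
      J gray
      J black
      L gray
      L black
      G gray
        G→C: C is gray → back edge
First back edge: G → C.

G->C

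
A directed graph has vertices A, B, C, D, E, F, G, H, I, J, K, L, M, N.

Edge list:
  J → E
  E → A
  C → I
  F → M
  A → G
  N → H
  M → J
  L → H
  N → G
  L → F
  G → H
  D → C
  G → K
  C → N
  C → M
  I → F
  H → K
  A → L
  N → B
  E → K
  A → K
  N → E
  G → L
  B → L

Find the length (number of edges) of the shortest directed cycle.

6

For each vertex v, BFS finds the shortest path from v back to v.
The shortest such closed walk is M → J → E → A → L → F → M, length 6.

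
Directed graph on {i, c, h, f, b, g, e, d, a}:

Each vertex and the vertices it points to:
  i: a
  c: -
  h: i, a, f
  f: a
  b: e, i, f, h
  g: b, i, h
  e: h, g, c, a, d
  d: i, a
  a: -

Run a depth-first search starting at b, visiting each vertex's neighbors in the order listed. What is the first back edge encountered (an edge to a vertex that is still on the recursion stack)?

g→b

DFS from b (visiting each vertex's neighbors in the order listed); mark gray on enter, black on exit:
b gray
  e gray
    h gray
      i gray
        a gray
        a black
      i black
      h→a: a black — skip
      f gray
        f→a: a black — skip
      f black
    h black
    g gray
      g→b: b is gray → back edge
First back edge: g → b.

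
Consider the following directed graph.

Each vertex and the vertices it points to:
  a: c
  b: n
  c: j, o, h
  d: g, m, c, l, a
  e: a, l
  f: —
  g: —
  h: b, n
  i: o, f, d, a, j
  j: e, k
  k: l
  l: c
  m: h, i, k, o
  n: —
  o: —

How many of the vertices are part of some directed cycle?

A vertex is on a directed cycle iff it belongs to a strongly connected component of size ≥ 2 (or has a self-loop).
The vertices on cycles are {a, c, d, e, i, j, k, l, m} — 9 in total.

9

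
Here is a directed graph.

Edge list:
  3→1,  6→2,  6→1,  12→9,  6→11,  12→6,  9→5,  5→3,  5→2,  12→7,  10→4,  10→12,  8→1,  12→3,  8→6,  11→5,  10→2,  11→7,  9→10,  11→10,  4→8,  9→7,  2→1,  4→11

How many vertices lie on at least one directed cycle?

A vertex is on a directed cycle iff it belongs to a strongly connected component of size ≥ 2 (or has a self-loop).
The vertices on cycles are {4, 6, 8, 9, 10, 11, 12} — 7 in total.

7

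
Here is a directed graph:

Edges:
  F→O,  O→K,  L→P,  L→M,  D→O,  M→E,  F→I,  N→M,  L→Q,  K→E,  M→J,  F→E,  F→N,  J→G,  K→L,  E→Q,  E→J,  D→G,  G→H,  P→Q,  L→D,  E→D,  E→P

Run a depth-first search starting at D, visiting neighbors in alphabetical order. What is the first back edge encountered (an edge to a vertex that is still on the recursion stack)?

E→D

DFS from D (visiting neighbors in alphabetical order); mark gray on enter, black on exit:
D gray
  G gray
    H gray
    H black
  G black
  O gray
    K gray
      E gray
        E→D: D is gray → back edge
First back edge: E → D.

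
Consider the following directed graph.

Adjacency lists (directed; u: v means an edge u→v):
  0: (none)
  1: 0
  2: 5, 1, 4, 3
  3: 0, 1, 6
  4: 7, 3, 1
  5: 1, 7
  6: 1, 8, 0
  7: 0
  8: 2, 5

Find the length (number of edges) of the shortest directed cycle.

For each vertex v, BFS finds the shortest path from v back to v.
The shortest such closed walk is 8 → 2 → 3 → 6 → 8, length 4.

4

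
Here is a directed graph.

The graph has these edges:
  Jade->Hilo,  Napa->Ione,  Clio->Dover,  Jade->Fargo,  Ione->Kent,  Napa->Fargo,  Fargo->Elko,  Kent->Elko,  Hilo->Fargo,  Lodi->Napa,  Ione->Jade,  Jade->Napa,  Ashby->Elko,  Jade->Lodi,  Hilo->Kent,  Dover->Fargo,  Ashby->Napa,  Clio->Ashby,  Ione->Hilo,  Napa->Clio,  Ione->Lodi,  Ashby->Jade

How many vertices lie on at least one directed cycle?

6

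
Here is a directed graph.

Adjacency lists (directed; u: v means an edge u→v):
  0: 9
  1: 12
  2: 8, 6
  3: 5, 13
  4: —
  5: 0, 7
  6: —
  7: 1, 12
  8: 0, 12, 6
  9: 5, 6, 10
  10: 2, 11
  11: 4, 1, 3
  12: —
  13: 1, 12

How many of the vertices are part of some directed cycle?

A vertex is on a directed cycle iff it belongs to a strongly connected component of size ≥ 2 (or has a self-loop).
The vertices on cycles are {0, 2, 3, 5, 8, 9, 10, 11} — 8 in total.

8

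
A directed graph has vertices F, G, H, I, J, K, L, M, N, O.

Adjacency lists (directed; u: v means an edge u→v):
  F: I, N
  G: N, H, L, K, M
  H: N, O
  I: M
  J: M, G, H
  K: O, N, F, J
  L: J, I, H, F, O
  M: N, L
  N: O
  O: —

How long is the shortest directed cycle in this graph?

3

For each vertex v, BFS finds the shortest path from v back to v.
The shortest such closed walk is G → K → J → G, length 3.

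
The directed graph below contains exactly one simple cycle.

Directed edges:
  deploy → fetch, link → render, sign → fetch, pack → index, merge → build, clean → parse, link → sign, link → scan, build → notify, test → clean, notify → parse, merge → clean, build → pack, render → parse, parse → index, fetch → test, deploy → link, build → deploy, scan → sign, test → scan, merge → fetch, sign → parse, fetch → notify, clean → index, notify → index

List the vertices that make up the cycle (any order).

scan, sign, test, fetch

DFS with gray/black marking from fetch:
fetch gray
  test gray
    clean gray
      parse gray
        index gray
        index black
      parse black
      clean→index: index black — skip
    clean black
    scan gray
      sign gray
        sign→fetch: fetch is gray → back edge
Back edge closes the cycle fetch → test → scan → sign → fetch; its vertices are {scan, sign, test, fetch}.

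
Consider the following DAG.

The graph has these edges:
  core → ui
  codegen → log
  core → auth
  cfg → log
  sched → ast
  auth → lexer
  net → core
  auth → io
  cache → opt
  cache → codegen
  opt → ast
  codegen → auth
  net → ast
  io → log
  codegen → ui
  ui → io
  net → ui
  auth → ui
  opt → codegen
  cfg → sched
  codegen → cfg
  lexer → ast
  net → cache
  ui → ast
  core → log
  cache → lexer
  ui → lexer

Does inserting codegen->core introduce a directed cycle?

No

Adding codegen→core creates a cycle iff core can already reach codegen.
Explore from core: no path reaches codegen. The graph stays acyclic.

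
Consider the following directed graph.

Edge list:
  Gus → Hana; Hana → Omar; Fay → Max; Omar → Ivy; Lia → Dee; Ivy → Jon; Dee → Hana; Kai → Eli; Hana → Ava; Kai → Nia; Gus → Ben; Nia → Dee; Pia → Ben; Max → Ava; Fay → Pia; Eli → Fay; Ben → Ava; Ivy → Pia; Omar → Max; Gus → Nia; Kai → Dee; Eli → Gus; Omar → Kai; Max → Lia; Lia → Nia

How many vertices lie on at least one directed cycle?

10

A vertex is on a directed cycle iff it belongs to a strongly connected component of size ≥ 2 (or has a self-loop).
The vertices on cycles are {Dee, Eli, Fay, Gus, Kai, Lia, Max, Nia, Hana, Omar} — 10 in total.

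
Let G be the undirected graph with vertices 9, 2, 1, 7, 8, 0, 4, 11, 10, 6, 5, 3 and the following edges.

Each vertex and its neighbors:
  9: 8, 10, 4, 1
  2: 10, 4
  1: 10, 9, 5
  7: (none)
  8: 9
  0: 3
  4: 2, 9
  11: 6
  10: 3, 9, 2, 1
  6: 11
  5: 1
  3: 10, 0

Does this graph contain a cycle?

DFS, tracking each vertex's parent; an edge to a visited non-parent vertex closes a cycle.
Start from 4:
visit 4 (parent –)
  visit 2 (parent 4)
    visit 10 (parent 2)
      visit 3 (parent 10)
        3–10: parent, skip
        visit 0 (parent 3)
          0–3: parent, skip
      visit 9 (parent 10)
        visit 8 (parent 9)
          8–9: parent, skip
        9–10: parent, skip
        9–4: 4 visited and ≠ parent → cycle
Cycle: 4 – 2 – 10 – 9 – 4.

Yes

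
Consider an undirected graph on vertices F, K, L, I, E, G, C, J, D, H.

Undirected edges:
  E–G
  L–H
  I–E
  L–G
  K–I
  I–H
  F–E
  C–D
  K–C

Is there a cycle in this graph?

Yes

DFS, tracking each vertex's parent; an edge to a visited non-parent vertex closes a cycle.
Start from J:
visit J (parent –)
visit F (parent –)
  visit E (parent F)
    visit G (parent E)
      G–E: parent, skip
      visit L (parent G)
        visit H (parent L)
          H–L: parent, skip
          visit I (parent H)
            visit K (parent I)
              K–I: parent, skip
              visit C (parent K)
                C–K: parent, skip
                visit D (parent C)
                  D–C: parent, skip
            I–E: E visited and ≠ parent → cycle
Cycle: E – G – L – H – I – E.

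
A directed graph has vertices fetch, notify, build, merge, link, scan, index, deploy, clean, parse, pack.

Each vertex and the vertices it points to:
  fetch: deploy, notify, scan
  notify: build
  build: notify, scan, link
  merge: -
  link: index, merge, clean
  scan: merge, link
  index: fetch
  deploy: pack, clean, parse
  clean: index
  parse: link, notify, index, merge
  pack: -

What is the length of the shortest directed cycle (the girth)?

2

For each vertex v, BFS finds the shortest path from v back to v.
The shortest such closed walk is notify → build → notify, length 2.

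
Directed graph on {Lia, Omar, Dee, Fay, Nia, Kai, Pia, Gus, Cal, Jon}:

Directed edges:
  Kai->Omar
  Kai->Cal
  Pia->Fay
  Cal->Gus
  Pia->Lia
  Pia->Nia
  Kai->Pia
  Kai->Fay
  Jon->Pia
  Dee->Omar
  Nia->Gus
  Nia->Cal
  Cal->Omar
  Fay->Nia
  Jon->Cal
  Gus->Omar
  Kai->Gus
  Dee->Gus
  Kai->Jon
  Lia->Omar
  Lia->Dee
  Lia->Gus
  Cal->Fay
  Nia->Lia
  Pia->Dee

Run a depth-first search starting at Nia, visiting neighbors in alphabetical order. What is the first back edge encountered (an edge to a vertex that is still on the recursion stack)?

DFS from Nia (visiting neighbors in alphabetical order); mark gray on enter, black on exit:
Nia gray
  Cal gray
    Fay gray
      Fay→Nia: Nia is gray → back edge
First back edge: Fay → Nia.

Fay->Nia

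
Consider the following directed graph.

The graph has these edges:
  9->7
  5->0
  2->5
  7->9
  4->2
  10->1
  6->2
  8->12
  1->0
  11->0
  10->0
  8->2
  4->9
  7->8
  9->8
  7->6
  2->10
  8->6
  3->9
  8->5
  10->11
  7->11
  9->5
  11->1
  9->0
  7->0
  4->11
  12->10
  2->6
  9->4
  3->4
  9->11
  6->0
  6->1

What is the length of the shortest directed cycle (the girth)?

2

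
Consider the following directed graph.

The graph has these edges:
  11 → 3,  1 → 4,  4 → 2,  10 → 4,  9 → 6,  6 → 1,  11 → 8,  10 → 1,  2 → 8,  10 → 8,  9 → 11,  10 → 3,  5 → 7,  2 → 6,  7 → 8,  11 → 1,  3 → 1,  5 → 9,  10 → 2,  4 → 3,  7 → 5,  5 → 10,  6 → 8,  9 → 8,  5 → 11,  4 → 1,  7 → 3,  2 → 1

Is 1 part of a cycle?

Yes

1 is on a cycle iff 1 can reach itself via ≥1 edge.
1 → 4 → 1 — yes.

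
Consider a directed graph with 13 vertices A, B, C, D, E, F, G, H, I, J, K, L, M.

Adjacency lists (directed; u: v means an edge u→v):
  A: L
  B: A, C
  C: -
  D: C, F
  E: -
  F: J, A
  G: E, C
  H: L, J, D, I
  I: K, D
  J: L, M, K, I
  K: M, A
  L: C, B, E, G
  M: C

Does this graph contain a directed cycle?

DFS with white/gray/black marking, starting from J:
J gray
  L gray
    C gray
    C black
    B gray
      A gray
        A→L: L is gray → back edge
Back edge found, so a cycle exists: L → B → A → L.

Yes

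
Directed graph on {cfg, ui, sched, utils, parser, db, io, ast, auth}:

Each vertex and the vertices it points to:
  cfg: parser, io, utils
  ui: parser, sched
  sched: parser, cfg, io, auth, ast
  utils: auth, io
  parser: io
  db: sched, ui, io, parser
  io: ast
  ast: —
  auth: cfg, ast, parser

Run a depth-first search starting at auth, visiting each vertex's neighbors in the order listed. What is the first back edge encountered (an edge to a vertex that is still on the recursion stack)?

utils→auth

DFS from auth (visiting each vertex's neighbors in the order listed); mark gray on enter, black on exit:
auth gray
  cfg gray
    parser gray
      io gray
        ast gray
        ast black
      io black
    parser black
    cfg→io: io black — skip
    utils gray
      utils→auth: auth is gray → back edge
First back edge: utils → auth.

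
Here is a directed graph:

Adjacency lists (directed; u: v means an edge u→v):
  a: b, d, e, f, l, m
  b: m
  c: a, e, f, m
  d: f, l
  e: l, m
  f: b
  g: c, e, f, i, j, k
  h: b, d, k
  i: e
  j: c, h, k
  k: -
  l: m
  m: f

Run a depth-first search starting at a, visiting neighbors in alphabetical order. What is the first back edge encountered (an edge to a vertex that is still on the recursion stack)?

f→b

DFS from a (visiting neighbors in alphabetical order); mark gray on enter, black on exit:
a gray
  b gray
    m gray
      f gray
        f→b: b is gray → back edge
First back edge: f → b.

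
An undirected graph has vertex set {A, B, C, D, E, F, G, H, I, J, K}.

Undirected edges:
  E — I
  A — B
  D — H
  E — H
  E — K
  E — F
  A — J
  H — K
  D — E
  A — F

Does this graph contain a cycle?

DFS, tracking each vertex's parent; an edge to a visited non-parent vertex closes a cycle.
Start from I:
visit I (parent –)
  visit E (parent I)
    E–I: parent, skip
    visit H (parent E)
      H–E: parent, skip
      visit K (parent H)
        K–E: E visited and ≠ parent → cycle
Cycle: E – H – K – E.

Yes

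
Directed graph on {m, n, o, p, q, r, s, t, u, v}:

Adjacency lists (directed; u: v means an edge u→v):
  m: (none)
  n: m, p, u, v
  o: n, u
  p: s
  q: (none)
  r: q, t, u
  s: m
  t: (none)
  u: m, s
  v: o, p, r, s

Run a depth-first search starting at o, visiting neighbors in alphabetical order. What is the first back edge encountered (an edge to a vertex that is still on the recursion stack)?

DFS from o (visiting neighbors in alphabetical order); mark gray on enter, black on exit:
o gray
  n gray
    m gray
    m black
    p gray
      s gray
        s→m: m black — skip
      s black
    p black
    u gray
      u→m: m black — skip
      u→s: s black — skip
    u black
    v gray
      v→o: o is gray → back edge
First back edge: v → o.

v→o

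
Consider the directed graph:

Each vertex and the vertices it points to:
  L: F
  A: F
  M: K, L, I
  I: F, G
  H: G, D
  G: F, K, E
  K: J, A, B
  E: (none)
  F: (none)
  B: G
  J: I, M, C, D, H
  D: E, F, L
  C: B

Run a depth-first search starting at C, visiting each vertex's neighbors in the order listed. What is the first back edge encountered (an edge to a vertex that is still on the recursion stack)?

I->G

DFS from C (visiting each vertex's neighbors in the order listed); mark gray on enter, black on exit:
C gray
  B gray
    G gray
      F gray
      F black
      K gray
        J gray
          I gray
            I→F: F black — skip
            I→G: G is gray → back edge
First back edge: I → G.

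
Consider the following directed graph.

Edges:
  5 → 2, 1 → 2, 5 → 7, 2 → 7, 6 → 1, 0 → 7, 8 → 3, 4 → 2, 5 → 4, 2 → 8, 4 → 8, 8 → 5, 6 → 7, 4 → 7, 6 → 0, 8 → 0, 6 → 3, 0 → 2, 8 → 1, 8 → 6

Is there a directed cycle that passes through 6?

6 is on a cycle iff 6 can reach itself via ≥1 edge.
6 → 0 → 2 → 8 → 6 — yes.

Yes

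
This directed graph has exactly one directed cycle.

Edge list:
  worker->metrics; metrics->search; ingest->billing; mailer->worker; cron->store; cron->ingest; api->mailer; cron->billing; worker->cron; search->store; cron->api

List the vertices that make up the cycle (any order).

api, cron, mailer, worker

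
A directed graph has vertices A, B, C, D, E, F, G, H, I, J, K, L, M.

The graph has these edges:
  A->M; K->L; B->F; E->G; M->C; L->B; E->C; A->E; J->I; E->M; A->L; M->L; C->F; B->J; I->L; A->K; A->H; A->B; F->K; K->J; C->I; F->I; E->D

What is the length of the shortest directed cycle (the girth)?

4

For each vertex v, BFS finds the shortest path from v back to v.
The shortest such closed walk is B → J → I → L → B, length 4.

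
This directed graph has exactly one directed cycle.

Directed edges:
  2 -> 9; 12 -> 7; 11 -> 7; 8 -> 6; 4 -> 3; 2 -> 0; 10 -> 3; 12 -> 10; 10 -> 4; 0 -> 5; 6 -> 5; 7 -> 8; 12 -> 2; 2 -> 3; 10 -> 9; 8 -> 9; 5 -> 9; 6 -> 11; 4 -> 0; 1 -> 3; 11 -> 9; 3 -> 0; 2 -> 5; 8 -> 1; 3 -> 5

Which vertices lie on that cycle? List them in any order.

DFS with gray/black marking from 7:
7 gray
  8 gray
    6 gray
      5 gray
        9 gray
        9 black
      5 black
      11 gray
        11→7: 7 is gray → back edge
Back edge closes the cycle 7 → 8 → 6 → 11 → 7; its vertices are {6, 7, 8, 11}.

6, 7, 8, 11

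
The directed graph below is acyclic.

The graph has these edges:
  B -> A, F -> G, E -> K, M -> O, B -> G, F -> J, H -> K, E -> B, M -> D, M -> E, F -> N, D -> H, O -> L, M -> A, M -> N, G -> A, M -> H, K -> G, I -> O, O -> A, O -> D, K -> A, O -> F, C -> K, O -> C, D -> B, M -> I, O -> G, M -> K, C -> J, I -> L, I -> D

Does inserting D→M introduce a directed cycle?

Yes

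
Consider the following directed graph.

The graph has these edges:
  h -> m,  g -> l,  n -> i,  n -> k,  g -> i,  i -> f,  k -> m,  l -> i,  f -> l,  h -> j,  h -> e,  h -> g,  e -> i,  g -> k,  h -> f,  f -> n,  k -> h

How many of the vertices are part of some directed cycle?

A vertex is on a directed cycle iff it belongs to a strongly connected component of size ≥ 2 (or has a self-loop).
The vertices on cycles are {e, f, g, h, i, k, l, n} — 8 in total.

8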